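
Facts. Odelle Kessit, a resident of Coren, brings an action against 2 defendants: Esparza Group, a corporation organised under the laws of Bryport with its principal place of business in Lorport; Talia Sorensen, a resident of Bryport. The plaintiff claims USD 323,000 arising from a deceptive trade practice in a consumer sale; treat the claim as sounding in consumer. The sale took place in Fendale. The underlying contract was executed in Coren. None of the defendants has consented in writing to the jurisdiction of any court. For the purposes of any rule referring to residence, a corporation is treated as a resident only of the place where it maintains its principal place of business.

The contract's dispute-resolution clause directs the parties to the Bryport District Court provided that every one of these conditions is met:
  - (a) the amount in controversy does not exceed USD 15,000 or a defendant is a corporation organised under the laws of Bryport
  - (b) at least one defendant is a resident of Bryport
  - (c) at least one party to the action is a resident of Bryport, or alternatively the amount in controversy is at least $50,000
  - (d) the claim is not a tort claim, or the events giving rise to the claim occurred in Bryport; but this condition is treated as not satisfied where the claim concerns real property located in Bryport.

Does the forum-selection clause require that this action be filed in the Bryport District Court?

Yes

The Bryport District Court:
  (a) Esparza Group is organised under the laws of Bryport, so one alternative holds. Satisfied.
  (b) Talia Sorensen resides in Bryport. Condition met.
  (c) Talia Sorensen resides in Bryport — that alternative is enough. Met.
  (d) The claim is a consumer claim, not a tort claim — that alternative is enough. The carve-out does not apply: the claim does not concern real property. Met.
  → Forum clause is triggered.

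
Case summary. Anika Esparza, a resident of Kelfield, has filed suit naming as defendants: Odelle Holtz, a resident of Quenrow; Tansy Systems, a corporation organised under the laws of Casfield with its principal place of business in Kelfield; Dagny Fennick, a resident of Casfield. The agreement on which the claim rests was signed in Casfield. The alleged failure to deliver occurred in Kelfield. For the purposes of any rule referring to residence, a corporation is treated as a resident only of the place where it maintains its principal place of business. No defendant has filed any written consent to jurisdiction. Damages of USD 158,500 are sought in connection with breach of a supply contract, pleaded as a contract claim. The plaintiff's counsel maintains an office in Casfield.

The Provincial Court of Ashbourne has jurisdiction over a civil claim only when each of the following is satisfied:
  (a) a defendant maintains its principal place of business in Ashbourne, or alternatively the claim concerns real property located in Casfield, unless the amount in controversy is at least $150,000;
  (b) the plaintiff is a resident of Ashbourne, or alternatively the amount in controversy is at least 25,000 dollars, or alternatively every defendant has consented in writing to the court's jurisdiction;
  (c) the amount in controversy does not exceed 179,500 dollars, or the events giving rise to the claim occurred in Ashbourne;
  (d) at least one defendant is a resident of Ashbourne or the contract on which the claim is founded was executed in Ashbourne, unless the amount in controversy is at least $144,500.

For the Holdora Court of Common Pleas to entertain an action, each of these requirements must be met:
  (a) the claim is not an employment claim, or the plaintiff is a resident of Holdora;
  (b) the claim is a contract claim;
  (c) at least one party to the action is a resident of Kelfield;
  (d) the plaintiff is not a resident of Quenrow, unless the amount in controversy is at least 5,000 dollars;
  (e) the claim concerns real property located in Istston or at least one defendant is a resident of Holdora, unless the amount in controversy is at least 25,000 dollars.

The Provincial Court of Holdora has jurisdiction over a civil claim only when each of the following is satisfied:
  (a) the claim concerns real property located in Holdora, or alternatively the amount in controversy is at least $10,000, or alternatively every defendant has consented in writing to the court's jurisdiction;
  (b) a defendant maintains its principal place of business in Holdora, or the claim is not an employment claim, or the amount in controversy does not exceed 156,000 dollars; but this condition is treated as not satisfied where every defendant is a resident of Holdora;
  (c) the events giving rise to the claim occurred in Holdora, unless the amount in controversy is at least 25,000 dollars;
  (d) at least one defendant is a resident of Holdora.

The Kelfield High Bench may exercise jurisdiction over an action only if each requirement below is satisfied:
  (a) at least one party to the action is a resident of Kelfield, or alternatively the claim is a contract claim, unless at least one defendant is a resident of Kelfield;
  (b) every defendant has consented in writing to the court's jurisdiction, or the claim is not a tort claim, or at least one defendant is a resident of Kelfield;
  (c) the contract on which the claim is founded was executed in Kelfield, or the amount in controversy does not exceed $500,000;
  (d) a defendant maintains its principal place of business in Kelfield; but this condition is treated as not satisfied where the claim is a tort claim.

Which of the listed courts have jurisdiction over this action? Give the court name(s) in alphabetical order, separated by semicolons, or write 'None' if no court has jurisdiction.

the Holdora Court of Common Pleas; the Kelfield High Bench; the Provincial Court of Ashbourne

The Provincial Court of Ashbourne:
  (a) The corporate defendant(s) have their principal place of business in Kelfield, not Ashbourne; the claim does not concern real property — no alternative holds. But the amount in controversy is 158,500 dollars, which meets the USD 150,000 floor, and the 'unless' clause therefore excuses the requirement. Satisfied.
  (b) The amount in controversy is 158,500 dollars, which meets the USD 25,000 floor — that alternative is enough. Met.
  (c) The amount in controversy is USD 158,500, within the USD 179,500 ceiling, so one alternative holds. Satisfied.
  (d) No defendant resides in Ashbourne (they reside in Quenrow, Kelfield, Casfield); the contract was executed in Casfield, not Ashbourne — every alternative fails. But the amount in controversy is 158,500 dollars, which meets the 144,500 dollars floor, and the 'unless' clause therefore excuses the requirement. Condition met.
  → The court has jurisdiction.
The Holdora Court of Common Pleas:
  (a) The claim is a contract claim, not an employment claim, so one alternative holds. Satisfied.
  (b) The claim is a contract claim. Met.
  (c) Anika Esparza resides in Kelfield. Satisfied.
  (d) The plaintiff resides in Kelfield, which is not Quenrow. Satisfied.
  (e) The claim does not concern real property; no defendant resides in Holdora (they reside in Quenrow, Kelfield, Casfield) — every alternative fails. However, the amount in controversy is $158,500, which meets the $25,000 floor, so the 'unless' proviso supplies this condition. Satisfied.
  → All conditions met; jurisdiction exists.
The Provincial Court of Holdora:
  (a) The amount in controversy is $158,500, which meets the $10,000 floor, which satisfies one of the alternatives. Condition met.
  (b) The claim is a contract claim, not an employment claim, so this disjunct is met. The carve-out does not apply: the defendants reside as follows — Odelle Holtz in Quenrow, Tansy Systems in Kelfield, Dagny Fennick in Casfield — not all in Holdora. Satisfied.
  (c) The operative events occurred in Kelfield, not Holdora. However, the amount in controversy is $158,500, which meets the $25,000 floor, so the 'unless' proviso supplies this condition. Satisfied.
  (d) No defendant resides in Holdora (they reside in Quenrow, Kelfield, Casfield). Not satisfied.
  → No jurisdiction.
The Kelfield High Bench:
  (a) Anika Esparza resides in Kelfield, so this disjunct is met. Met.
  (b) The claim is a contract claim, not a tort claim, which satisfies one of the alternatives. Met.
  (c) The amount in controversy is 158,500 dollars, within the $500,000 ceiling, which satisfies one of the alternatives. Condition met.
  (d) Tansy Systems has its principal place of business in Kelfield. And the carve-out is inapplicable — the claim is a contract claim, not a tort claim. Condition met.
  → Every requirement is satisfied — jurisdiction.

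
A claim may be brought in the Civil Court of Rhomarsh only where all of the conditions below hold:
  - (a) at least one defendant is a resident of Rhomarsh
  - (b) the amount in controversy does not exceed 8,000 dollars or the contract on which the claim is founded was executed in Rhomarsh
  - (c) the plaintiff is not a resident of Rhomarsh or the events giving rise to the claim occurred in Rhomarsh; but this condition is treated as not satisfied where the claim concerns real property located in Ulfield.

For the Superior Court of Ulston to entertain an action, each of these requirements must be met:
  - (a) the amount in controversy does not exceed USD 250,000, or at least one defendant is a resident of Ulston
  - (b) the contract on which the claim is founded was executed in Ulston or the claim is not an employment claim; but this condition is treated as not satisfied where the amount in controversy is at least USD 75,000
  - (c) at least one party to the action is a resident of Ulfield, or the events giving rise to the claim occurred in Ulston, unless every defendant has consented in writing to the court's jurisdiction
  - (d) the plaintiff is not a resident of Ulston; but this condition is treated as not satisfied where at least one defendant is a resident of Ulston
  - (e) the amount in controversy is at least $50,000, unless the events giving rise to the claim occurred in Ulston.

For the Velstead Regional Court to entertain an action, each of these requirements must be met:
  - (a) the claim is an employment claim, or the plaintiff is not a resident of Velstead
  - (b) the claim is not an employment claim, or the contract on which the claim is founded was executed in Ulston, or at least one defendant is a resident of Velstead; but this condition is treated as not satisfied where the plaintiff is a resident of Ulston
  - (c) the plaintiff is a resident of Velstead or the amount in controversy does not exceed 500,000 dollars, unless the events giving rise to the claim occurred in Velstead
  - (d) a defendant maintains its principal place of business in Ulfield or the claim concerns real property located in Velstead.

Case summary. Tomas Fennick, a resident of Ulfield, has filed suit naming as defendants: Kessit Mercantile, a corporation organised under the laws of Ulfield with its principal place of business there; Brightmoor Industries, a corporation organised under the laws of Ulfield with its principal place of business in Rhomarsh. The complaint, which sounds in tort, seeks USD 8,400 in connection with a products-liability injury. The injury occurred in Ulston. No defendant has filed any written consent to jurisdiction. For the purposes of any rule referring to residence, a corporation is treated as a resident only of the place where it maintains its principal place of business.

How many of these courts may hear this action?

2

The Civil Court of Rhomarsh:
  (a) Brightmoor Industries resides in Rhomarsh. Satisfied.
  (b) The amount in controversy is $8,400, above the USD 8,000 ceiling; no contract (and hence no place of execution) is alleged — no alternative holds. Fails.
  (c) The plaintiff resides in Ulfield, which is not Rhomarsh, so one alternative holds. The carve-out does not apply: the claim does not concern real property. Satisfied.
  → At least one condition fails; no jurisdiction.
The Superior Court of Ulston:
  (a) The amount in controversy is USD 8,400, within the USD 250,000 ceiling, so one alternative holds. Met.
  (b) The claim is a tort claim, not an employment claim, which satisfies one of the alternatives. The exception is not triggered, since the amount in controversy is $8,400, below the 75,000 dollars floor. Condition met.
  (c) Tomas Fennick resides in Ulfield, which satisfies one of the alternatives. Condition met.
  (d) The plaintiff resides in Ulfield, which is not Ulston. And the carve-out is inapplicable — no defendant resides in Ulston (they reside in Ulfield, Rhomarsh). Satisfied.
  (e) The amount in controversy is $8,400, below the 50,000 dollars floor. The proviso rescues it, though: the operative events occurred in Ulston. Condition met.
  → Jurisdiction lies.
The Velstead Regional Court:
  (a) The plaintiff resides in Ulfield, which is not Velstead — that alternative is enough. Satisfied.
  (b) The claim is a tort claim, not an employment claim, which satisfies one of the alternatives. The exception is not triggered, since the plaintiff resides in Ulfield, not Ulston. Met.
  (c) The amount in controversy is USD 8,400, within the $500,000 ceiling, so this disjunct is met. Satisfied.
  (d) Kessit Mercantile has its principal place of business in Ulfield, which satisfies one of the alternatives. Satisfied.
  → Every requirement is satisfied — jurisdiction.
Courts with jurisdiction: the Superior Court of Ulston, the Velstead Regional Court — 2 in total.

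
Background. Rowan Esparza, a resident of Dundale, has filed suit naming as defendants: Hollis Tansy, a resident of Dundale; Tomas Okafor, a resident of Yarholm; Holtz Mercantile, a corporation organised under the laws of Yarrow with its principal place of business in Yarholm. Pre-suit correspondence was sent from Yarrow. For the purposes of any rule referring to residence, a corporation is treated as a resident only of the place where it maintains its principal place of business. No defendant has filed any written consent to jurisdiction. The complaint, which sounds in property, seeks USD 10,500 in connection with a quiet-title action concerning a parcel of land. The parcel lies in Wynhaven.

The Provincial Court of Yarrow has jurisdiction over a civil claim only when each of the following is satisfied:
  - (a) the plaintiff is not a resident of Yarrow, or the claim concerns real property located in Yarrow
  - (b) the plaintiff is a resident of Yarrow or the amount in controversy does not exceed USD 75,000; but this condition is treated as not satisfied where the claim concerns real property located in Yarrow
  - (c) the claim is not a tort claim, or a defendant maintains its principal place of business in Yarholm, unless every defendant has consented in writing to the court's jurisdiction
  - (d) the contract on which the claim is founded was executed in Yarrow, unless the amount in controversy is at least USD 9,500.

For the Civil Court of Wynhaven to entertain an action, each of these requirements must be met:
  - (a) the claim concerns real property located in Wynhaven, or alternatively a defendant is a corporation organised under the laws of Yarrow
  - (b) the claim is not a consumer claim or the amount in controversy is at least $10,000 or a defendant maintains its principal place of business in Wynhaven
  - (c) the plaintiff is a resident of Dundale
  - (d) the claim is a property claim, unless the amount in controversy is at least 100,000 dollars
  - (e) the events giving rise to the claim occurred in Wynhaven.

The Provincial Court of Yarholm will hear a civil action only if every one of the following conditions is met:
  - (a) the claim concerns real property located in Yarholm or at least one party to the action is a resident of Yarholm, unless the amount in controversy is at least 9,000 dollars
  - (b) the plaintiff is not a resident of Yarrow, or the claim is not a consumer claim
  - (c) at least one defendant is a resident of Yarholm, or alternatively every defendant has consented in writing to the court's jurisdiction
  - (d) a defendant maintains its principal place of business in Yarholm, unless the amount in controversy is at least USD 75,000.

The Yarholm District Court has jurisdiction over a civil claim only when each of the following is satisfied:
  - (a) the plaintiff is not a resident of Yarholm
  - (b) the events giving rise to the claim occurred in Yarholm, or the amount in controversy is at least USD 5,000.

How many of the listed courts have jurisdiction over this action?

4

The Provincial Court of Yarrow:
  (a) The plaintiff resides in Dundale, which is not Yarrow, so one alternative holds. Satisfied.
  (b) The amount in controversy is USD 10,500, within the USD 75,000 ceiling — that alternative is enough. And the carve-out is inapplicable — the property lies in Wynhaven, not Yarrow. Met.
  (c) The claim is a property claim, not a tort claim, so one alternative holds. Met.
  (d) No contract (and hence no place of execution) is alleged. The proviso rescues it, though: the amount in controversy is $10,500, which meets the USD 9,500 floor. Met.
  → The court has jurisdiction.
The Civil Court of Wynhaven:
  (a) The property lies in Wynhaven, so one alternative holds. Satisfied.
  (b) The claim is a property claim, not a consumer claim, which satisfies one of the alternatives. Condition met.
  (c) The plaintiff resides in Dundale. Satisfied.
  (d) The claim is a property claim. Condition met.
  (e) The operative events occurred in Wynhaven. Met.
  → All conditions met; jurisdiction exists.
The Provincial Court of Yarholm:
  (a) Tomas Okafor resides in Yarholm, so one alternative holds. Condition met.
  (b) The plaintiff resides in Dundale, which is not Yarrow — that alternative is enough. Met.
  (c) Tomas Okafor resides in Yarholm — that alternative is enough. Condition met.
  (d) Holtz Mercantile has its principal place of business in Yarholm. Met.
  → The court has jurisdiction.
The Yarholm District Court:
  (a) The plaintiff resides in Dundale, which is not Yarholm. Condition met.
  (b) The amount in controversy is 10,500 dollars, which meets the 5,000 dollars floor, which satisfies one of the alternatives. Met.
  → The court has jurisdiction.
Courts with jurisdiction: the Provincial Court of Yarrow, the Civil Court of Wynhaven, the Provincial Court of Yarholm, the Yarholm District Court — 4 in total.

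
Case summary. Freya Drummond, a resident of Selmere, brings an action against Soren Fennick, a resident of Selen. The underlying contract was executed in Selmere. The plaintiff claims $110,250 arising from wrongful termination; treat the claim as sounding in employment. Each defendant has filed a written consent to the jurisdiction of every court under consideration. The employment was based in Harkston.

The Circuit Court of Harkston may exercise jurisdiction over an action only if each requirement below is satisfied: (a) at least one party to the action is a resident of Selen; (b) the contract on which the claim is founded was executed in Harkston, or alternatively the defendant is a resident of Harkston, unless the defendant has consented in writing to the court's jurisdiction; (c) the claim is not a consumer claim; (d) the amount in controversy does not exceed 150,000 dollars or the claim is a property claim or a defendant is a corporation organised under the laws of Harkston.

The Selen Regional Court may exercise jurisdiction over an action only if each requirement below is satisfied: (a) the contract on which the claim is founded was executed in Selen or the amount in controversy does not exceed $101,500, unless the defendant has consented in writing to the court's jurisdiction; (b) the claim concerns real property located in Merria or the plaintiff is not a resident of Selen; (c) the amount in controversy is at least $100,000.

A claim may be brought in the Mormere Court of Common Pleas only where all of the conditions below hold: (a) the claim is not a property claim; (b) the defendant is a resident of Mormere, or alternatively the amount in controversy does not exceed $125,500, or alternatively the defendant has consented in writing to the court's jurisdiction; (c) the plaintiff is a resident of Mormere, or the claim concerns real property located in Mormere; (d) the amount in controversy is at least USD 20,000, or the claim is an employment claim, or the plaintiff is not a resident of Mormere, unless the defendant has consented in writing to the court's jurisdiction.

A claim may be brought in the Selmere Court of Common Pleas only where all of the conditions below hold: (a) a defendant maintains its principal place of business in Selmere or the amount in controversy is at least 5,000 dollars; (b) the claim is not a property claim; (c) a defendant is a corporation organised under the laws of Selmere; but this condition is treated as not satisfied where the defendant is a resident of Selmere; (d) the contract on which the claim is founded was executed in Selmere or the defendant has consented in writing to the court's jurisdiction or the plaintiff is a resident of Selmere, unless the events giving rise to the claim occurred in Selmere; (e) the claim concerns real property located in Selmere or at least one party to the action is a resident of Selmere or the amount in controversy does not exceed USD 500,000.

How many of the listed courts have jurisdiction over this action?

2

The Circuit Court of Harkston:
  (a) Soren Fennick resides in Selen. Met.
  (b) The contract was executed in Selmere, not Harkston; the defendant resides in Selen, not Harkston — every alternative fails. The proviso rescues it, though: every defendant has filed written consent. Condition met.
  (c) The claim is an employment claim, not a consumer claim. Satisfied.
  (d) The amount in controversy is 110,250 dollars, within the USD 150,000 ceiling, which satisfies one of the alternatives. Met.
  → Jurisdiction lies.
The Selen Regional Court:
  (a) The contract was executed in Selmere, not Selen; the amount in controversy is $110,250, above the $101,500 ceiling — every alternative fails. But every defendant has filed written consent, and the 'unless' clause therefore excuses the requirement. Satisfied.
  (b) The plaintiff resides in Selmere, which is not Selen, so this disjunct is met. Met.
  (c) The amount in controversy is 110,250 dollars, which meets the USD 100,000 floor. Met.
  → All conditions met; jurisdiction exists.
The Mormere Court of Common Pleas:
  (a) The claim is an employment claim, not a property claim. Met.
  (b) The amount in controversy is USD 110,250, within the $125,500 ceiling, so one alternative holds. Met.
  (c) The plaintiff resides in Selmere, not Mormere; the claim does not concern real property — no alternative holds. Not satisfied.
  (d) The amount in controversy is 110,250 dollars, which meets the 20,000 dollars floor, so this disjunct is met. Condition met.
  → At least one condition fails; no jurisdiction.
The Selmere Court of Common Pleas:
  (a) The amount in controversy is $110,250, which meets the USD 5,000 floor, so this disjunct is met. Condition met.
  (b) The claim is an employment claim, not a property claim. Met.
  (c) No defendant is a corporation. Not met.
  (d) The contract was executed in Selmere, so one alternative holds. Met.
  (e) Freya Drummond resides in Selmere, so one alternative holds. Satisfied.
  → At least one condition fails; no jurisdiction.
Courts with jurisdiction: the Circuit Court of Harkston, the Selen Regional Court — 2 in total.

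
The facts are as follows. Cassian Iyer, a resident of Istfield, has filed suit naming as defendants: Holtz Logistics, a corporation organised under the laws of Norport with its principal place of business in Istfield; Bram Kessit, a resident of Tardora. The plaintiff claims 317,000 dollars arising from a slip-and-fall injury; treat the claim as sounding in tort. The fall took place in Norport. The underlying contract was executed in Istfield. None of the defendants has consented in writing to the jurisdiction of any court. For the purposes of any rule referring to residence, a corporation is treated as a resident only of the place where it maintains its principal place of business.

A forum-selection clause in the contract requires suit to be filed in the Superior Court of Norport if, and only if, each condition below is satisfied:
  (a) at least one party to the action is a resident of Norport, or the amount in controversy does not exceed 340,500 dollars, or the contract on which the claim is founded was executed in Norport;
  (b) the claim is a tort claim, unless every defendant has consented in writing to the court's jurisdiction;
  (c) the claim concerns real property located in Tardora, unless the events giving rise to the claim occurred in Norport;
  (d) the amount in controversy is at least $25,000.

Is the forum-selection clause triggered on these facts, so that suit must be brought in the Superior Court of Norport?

The Superior Court of Norport:
  (a) The amount in controversy is USD 317,000, within the 340,500 dollars ceiling, so this disjunct is met. Condition met.
  (b) The claim is a tort claim. Met.
  (c) The claim does not concern real property. However, the operative events occurred in Norport, so the 'unless' proviso supplies this condition. Condition met.
  (d) The amount in controversy is USD 317,000, which meets the 25,000 dollars floor. Condition met.
  → Forum clause is triggered.

Yes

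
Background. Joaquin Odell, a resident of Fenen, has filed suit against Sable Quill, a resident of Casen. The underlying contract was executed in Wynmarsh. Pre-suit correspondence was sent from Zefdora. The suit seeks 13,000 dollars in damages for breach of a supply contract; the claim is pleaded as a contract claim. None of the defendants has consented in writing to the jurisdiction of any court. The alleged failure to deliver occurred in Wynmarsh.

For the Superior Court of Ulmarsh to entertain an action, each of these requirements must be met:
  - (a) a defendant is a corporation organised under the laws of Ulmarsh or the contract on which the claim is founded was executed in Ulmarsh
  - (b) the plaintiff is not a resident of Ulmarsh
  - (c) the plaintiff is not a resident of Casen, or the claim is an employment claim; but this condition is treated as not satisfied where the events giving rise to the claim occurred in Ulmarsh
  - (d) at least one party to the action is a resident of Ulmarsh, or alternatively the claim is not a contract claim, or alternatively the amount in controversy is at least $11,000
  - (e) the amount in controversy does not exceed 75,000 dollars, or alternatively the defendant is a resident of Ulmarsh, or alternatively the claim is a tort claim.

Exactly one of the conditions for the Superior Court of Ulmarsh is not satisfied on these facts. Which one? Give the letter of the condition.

The Superior Court of Ulmarsh:
  (a) No defendant is a corporation; the contract was executed in Wynmarsh, not Ulmarsh — every alternative fails. Fails.
  (b) The plaintiff resides in Fenen, which is not Ulmarsh. Met.
  (c) The plaintiff resides in Fenen, which is not Casen, which satisfies one of the alternatives. And the carve-out is inapplicable — the operative events occurred in Wynmarsh, not Ulmarsh. Met.
  (d) The amount in controversy is USD 13,000, which meets the USD 11,000 floor, so one alternative holds. Condition met.
  (e) The amount in controversy is $13,000, within the USD 75,000 ceiling, so this disjunct is met. Condition met.
Only condition (a) fails.

(a)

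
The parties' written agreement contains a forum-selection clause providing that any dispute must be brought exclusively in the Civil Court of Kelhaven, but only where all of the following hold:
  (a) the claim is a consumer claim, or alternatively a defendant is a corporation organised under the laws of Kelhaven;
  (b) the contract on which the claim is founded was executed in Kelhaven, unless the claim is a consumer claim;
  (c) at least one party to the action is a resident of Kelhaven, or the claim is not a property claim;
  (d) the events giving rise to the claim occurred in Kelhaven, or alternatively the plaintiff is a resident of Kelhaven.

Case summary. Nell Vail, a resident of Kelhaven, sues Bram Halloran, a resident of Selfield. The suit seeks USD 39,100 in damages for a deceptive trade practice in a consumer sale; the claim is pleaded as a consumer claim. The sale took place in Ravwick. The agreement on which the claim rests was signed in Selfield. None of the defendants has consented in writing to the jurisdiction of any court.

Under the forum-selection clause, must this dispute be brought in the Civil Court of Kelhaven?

Yes

The Civil Court of Kelhaven:
  (a) The claim is a consumer claim, which satisfies one of the alternatives. Met.
  (b) The contract was executed in Selfield, not Kelhaven. But the claim is a consumer claim, and the 'unless' clause therefore excuses the requirement. Met.
  (c) Nell Vail resides in Kelhaven, so this disjunct is met. Met.
  (d) The plaintiff resides in Kelhaven — that alternative is enough. Satisfied.
  → Forum clause is triggered.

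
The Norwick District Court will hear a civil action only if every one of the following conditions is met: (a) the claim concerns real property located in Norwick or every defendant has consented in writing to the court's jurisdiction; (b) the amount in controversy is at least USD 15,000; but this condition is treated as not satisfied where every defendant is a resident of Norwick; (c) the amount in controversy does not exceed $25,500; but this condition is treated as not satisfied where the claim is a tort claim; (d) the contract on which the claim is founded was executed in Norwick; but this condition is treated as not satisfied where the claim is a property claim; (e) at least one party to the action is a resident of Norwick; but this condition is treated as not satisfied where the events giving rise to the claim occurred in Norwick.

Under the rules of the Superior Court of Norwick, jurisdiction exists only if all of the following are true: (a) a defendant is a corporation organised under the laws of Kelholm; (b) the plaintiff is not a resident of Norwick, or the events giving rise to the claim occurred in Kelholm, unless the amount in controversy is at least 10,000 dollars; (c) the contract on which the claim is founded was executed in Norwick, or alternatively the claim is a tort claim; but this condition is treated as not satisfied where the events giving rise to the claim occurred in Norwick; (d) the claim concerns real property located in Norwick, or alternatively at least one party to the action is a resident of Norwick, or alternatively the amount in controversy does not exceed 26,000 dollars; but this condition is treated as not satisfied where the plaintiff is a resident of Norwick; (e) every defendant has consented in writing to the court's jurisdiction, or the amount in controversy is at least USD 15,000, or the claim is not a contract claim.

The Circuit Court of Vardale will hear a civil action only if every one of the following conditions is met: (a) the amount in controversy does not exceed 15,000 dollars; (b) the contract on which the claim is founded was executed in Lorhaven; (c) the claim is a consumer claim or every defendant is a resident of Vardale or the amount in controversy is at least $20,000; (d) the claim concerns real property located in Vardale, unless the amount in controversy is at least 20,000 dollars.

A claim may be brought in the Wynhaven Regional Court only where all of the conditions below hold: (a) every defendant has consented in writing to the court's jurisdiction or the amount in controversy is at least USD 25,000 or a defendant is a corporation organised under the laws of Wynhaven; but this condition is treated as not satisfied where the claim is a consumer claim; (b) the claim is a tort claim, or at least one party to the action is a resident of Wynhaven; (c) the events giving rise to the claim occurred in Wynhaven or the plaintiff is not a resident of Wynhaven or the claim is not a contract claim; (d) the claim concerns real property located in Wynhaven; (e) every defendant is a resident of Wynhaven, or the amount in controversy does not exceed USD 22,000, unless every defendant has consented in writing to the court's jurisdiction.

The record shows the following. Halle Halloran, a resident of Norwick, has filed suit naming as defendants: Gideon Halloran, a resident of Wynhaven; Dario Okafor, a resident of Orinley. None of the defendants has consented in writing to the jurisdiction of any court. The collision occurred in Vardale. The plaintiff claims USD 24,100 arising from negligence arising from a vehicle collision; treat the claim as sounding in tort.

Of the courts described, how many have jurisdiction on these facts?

The Norwick District Court:
  (a) The claim does not concern real property; no such written consent has been filed — every alternative fails. Condition not met.
  (b) The amount in controversy is 24,100 dollars, which meets the USD 15,000 floor. The carve-out does not apply: the defendants reside as follows — Gideon Halloran in Wynhaven, Dario Okafor in Orinley — not all in Norwick. Satisfied.
  (c) The amount in controversy is USD 24,100, within the $25,500 ceiling. But the claim is a tort claim, triggering the carve-out and defeating this condition. Condition not met.
  (d) No contract (and hence no place of execution) is alleged. Condition not met.
  (e) Halle Halloran resides in Norwick. The carve-out does not apply: the operative events occurred in Vardale, not Norwick. Met.
  → The court lacks jurisdiction.
The Superior Court of Norwick:
  (a) No defendant is a corporation. Not satisfied.
  (b) The plaintiff resides in Norwick; the operative events occurred in Vardale, not Kelholm — no alternative holds. But the amount in controversy is $24,100, which meets the USD 10,000 floor, and the 'unless' clause therefore excuses the requirement. Met.
  (c) The claim is a tort claim — that alternative is enough. And the carve-out is inapplicable — the operative events occurred in Vardale, not Norwick. Met.
  (d) Halle Halloran resides in Norwick, so one alternative holds. But the plaintiff resides in Norwick, triggering the carve-out and defeating this condition. Fails.
  (e) The amount in controversy is 24,100 dollars, which meets the $15,000 floor, so this disjunct is met. Condition met.
  → Not every requirement is met — no jurisdiction.
The Circuit Court of Vardale:
  (a) The amount in controversy is $24,100, above the USD 15,000 ceiling. Not met.
  (b) No contract (and hence no place of execution) is alleged. Not satisfied.
  (c) The amount in controversy is USD 24,100, which meets the USD 20,000 floor, so one alternative holds. Met.
  (d) The claim does not concern real property. The proviso rescues it, though: the amount in controversy is 24,100 dollars, which meets the $20,000 floor. Condition met.
  → At least one condition fails; no jurisdiction.
The Wynhaven Regional Court:
  (a) No such written consent has been filed; the amount in controversy is USD 24,100, below the 25,000 dollars floor; no defendant is a corporation — every alternative fails. Condition not met.
  (b) The claim is a tort claim, which satisfies one of the alternatives. Met.
  (c) The plaintiff resides in Norwick, which is not Wynhaven, so this disjunct is met. Condition met.
  (d) The claim does not concern real property. Condition not met.
  (e) The defendants reside as follows — Gideon Halloran in Wynhaven, Dario Okafor in Orinley — not all in Wynhaven; the amount in controversy is 24,100 dollars, above the $22,000 ceiling — every alternative fails. And no such written consent has been filed, so the proviso does not save it. Not met.
  → The court lacks jurisdiction.
No court satisfies all of its conditions.

0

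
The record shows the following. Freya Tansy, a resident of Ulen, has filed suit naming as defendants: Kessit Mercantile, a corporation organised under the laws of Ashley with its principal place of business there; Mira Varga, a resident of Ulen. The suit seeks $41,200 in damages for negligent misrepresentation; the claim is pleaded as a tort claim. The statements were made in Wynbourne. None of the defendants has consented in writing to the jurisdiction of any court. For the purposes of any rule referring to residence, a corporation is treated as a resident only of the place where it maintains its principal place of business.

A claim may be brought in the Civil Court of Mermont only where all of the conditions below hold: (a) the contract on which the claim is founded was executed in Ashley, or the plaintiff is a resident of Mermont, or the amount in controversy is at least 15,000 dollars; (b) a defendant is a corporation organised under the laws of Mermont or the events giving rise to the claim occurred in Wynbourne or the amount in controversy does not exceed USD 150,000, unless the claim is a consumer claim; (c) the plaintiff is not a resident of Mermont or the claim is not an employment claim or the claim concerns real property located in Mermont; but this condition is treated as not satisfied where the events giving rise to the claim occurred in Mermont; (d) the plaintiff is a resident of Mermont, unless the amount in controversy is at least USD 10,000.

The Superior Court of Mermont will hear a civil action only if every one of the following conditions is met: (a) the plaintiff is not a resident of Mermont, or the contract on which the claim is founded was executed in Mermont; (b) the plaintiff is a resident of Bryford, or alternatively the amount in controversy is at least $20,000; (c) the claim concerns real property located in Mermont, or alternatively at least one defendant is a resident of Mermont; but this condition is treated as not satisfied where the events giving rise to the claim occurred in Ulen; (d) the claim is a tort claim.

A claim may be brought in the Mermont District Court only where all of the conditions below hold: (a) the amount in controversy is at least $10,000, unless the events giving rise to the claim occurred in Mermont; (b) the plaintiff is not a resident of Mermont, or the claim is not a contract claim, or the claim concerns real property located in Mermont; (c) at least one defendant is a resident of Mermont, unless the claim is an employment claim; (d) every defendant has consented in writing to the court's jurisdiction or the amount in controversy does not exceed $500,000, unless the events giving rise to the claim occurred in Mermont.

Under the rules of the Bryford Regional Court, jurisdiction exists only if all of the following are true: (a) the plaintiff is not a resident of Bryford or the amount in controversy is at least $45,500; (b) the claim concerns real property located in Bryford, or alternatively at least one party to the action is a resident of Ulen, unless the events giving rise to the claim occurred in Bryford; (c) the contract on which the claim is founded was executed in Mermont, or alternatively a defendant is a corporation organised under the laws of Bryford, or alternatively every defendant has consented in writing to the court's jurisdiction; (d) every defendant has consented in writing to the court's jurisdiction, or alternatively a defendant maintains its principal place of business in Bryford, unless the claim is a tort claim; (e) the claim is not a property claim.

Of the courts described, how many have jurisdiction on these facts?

1

The Civil Court of Mermont:
  (a) The amount in controversy is USD 41,200, which meets the $15,000 floor, so one alternative holds. Satisfied.
  (b) The operative events occurred in Wynbourne, so this disjunct is met. Met.
  (c) The plaintiff resides in Ulen, which is not Mermont, so one alternative holds. The exception is not triggered, since the operative events occurred in Wynbourne, not Mermont. Condition met.
  (d) The plaintiff resides in Ulen, not Mermont. However, the amount in controversy is 41,200 dollars, which meets the $10,000 floor, so the 'unless' proviso supplies this condition. Met.
  → Every requirement is satisfied — jurisdiction.
The Superior Court of Mermont:
  (a) The plaintiff resides in Ulen, which is not Mermont, which satisfies one of the alternatives. Condition met.
  (b) The amount in controversy is $41,200, which meets the 20,000 dollars floor, which satisfies one of the alternatives. Condition met.
  (c) The claim does not concern real property; no defendant resides in Mermont (they reside in Ashley, Ulen) — every alternative fails. Condition not met.
  (d) The claim is a tort claim. Satisfied.
  → At least one condition fails; no jurisdiction.
The Mermont District Court:
  (a) The amount in controversy is USD 41,200, which meets the 10,000 dollars floor. Satisfied.
  (b) The plaintiff resides in Ulen, which is not Mermont, so one alternative holds. Met.
  (c) No defendant resides in Mermont (they reside in Ashley, Ulen). Nor does the 'unless' clause help: the claim is a tort claim, not an employment claim. Not satisfied.
  (d) The amount in controversy is USD 41,200, within the $500,000 ceiling — that alternative is enough. Met.
  → The court lacks jurisdiction.
The Bryford Regional Court:
  (a) The plaintiff resides in Ulen, which is not Bryford, so this disjunct is met. Met.
  (b) Freya Tansy resides in Ulen, so this disjunct is met. Satisfied.
  (c) No contract (and hence no place of execution) is alleged; the corporate defendant(s) are organised in Ashley, not Bryford; no such written consent has been filed — none of the alternatives is met. Not met.
  (d) No such written consent has been filed; the corporate defendant(s) have their principal place of business in Ashley, not Bryford — none of the alternatives is met. However, the claim is a tort claim, so the 'unless' proviso supplies this condition. Met.
  (e) The claim is a tort claim, not a property claim. Condition met.
  → Not every requirement is met — no jurisdiction.
Courts with jurisdiction: the Civil Court of Mermont — 1 in total.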